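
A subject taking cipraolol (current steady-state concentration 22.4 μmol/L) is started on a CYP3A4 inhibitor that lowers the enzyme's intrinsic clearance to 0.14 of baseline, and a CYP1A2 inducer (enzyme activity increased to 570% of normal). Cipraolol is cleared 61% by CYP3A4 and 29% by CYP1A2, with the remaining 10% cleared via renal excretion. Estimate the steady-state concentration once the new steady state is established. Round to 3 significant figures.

12.2 μmol/L

CYP3A4: 0.61 × 0.14 = 0.0854
CYP1A2: 0.29 × 5.7 = 1.653
Other: 0.1 (unchanged)
New clearance relative to baseline: 0.0854 + 1.653 + 0.1 = 1.8384.
Dividing the baseline by the relative clearance: 22.4 / 1.8384 = 12.2 μmol/L.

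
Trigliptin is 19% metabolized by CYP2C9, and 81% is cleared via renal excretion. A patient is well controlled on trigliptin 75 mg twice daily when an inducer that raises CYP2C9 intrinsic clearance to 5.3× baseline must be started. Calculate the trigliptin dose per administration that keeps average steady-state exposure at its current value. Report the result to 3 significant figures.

The CYP2C9 pathway (19% of clearance) is boosted to 5.3× activity: 0.19 × 5.3 = 1.007.
The remaining 81% of clearance is unaffected.
Relative clearance = 1.007 + 0.81 = 1.817.
Css,avg = (dose rate)/CL, so holding Css fixed requires dose ∝ CL: 75 × 1.817 = 136 mg.

136 mg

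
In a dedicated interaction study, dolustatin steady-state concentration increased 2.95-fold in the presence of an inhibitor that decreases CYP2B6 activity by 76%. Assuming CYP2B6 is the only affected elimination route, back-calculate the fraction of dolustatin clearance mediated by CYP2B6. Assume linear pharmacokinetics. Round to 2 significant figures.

0.87

Write x for the fraction cleared via CYP2B6. The observed steady-state concentration change means clearance fell to 1/2.95 = 0.339 of baseline.
Setting x·0.24 + (1 − x) = 0.339 and solving: x = (0.339 − 1)/(0.24 − 1) = 0.87.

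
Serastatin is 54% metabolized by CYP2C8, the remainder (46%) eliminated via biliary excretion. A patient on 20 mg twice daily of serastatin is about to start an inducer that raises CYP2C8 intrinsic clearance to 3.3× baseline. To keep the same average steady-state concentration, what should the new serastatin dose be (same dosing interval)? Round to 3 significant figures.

44.8 mg

CYP2C8: 0.54 × 3.3 = 1.782
Other: 0.46 (unchanged)
CL_new/CL_old = 1.782 + 0.46 = 2.242.
To maintain the same steady-state level, dose must scale with clearance: new dose = 20 × 2.242 = 44.8 mg.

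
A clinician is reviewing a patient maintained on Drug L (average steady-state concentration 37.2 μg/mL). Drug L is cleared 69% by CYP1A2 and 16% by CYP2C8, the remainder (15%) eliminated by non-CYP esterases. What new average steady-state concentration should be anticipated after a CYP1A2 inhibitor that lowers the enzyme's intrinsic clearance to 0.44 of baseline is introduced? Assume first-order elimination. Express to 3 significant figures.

The CYP1A2 pathway (69% of clearance) falls to 0.44× activity: 0.69 × 0.44 = 0.3036.
CYP2C8 (16%) and the residual 15% are unaffected.
Relative clearance = 0.3036 + 0.16 + 0.15 = 0.6136.
Average steady-state concentration ∝ 1/CL, so new value = 37.2 / 0.6136 = 60.6 μg/mL.

60.6 μg/mL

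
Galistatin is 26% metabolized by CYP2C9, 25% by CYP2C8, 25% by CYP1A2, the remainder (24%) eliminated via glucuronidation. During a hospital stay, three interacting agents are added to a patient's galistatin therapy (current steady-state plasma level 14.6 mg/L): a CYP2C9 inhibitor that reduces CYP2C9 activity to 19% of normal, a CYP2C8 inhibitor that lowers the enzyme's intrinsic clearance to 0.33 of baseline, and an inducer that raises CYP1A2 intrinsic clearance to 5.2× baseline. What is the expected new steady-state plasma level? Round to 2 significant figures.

8.7 mg/L

The CYP2C9 pathway (26% of clearance) drops to 0.19× activity: 0.26 × 0.19 = 0.0494.
The CYP2C8 pathway (25% of clearance) is reduced to 0.33× activity: 0.25 × 0.33 = 0.0825.
The CYP1A2 pathway (25% of clearance) is boosted to 5.2× activity: 0.25 × 5.2 = 1.3.
The remaining 24% of clearance is unaffected.
New clearance relative to baseline: 0.0494 + 0.0825 + 1.3 + 0.24 = 1.6719.
New steady-state plasma level = 14.6 / 1.6719 = 8.7 mg/L (concentration scales inversely with clearance).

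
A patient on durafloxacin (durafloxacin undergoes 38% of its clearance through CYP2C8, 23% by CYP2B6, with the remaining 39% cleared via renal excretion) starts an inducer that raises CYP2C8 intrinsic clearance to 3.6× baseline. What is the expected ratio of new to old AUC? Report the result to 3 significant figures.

The CYP2C8 pathway (38% of clearance) increases to 3.6× activity: 0.38 × 3.6 = 1.368.
CYP2B6 (23%) and the residual 39% are unaffected.
CL_new/CL_old = 1.368 + 0.23 + 0.39 = 1.988.
Since AUC ∝ 1/CL, the ratio is 1 / 1.988 = 0.503.

0.503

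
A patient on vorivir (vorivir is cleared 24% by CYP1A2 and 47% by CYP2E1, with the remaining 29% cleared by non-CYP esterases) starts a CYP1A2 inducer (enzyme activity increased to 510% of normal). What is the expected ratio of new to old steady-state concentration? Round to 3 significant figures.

0.504

The CYP1A2 pathway (24% of clearance) is boosted to 5.1× activity: 0.24 × 5.1 = 1.224.
CYP2E1 (47%) and the residual 29% are unaffected.
CL_new/CL_old = 1.224 + 0.47 + 0.29 = 1.984.
Steady-state concentration is inversely proportional to clearance, so the fold-change is 1 / 1.984 = 0.504.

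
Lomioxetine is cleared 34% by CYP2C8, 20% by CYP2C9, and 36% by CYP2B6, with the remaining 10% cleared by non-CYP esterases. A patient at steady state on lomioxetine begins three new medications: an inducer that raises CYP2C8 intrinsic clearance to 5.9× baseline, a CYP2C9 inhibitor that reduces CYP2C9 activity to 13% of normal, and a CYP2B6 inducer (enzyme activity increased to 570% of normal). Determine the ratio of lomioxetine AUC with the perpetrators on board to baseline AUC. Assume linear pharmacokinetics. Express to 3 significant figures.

0.239

The CYP2C8 pathway (34% of clearance) is boosted to 5.9× activity: 0.34 × 5.9 = 2.006.
The CYP2C9 pathway (20% of clearance) is reduced to 0.13× activity: 0.2 × 0.13 = 0.026.
The CYP2B6 pathway (36% of clearance) rises to 5.7× activity: 0.36 × 5.7 = 2.052.
The remaining 10% of clearance is unaffected.
Relative clearance = 2.006 + 0.026 + 2.052 + 0.1 = 4.184.
Because AUC varies inversely with clearance, the combined effect is 1 / 4.184 = 0.239.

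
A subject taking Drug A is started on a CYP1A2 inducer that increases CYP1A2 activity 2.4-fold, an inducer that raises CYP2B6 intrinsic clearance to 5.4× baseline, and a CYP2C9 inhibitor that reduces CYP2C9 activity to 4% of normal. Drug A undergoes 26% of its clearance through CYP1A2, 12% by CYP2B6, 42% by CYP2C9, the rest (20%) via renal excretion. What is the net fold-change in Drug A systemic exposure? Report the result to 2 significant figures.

0.67

The CYP1A2 pathway (26% of clearance) rises to 2.4× activity: 0.26 × 2.4 = 0.624.
The CYP2B6 pathway (12% of clearance) is boosted to 5.4× activity: 0.12 × 5.4 = 0.648.
The CYP2C9 pathway (42% of clearance) falls to 0.04× activity: 0.42 × 0.04 = 0.0168.
Non-CYP routes (20%) are unchanged.
CL_new/CL_old = 0.624 + 0.648 + 0.0168 + 0.2 = 1.4888.
Net systemic exposure ratio = 1 / 1.4888 = 0.67.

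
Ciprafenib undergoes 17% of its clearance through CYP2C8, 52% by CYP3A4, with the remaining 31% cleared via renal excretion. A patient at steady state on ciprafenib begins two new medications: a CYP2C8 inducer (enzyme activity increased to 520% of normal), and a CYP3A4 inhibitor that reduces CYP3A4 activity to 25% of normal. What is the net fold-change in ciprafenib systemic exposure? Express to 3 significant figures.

0.755

The CYP2C8 pathway (17% of clearance) is boosted to 5.2× activity: 0.17 × 5.2 = 0.884.
The CYP3A4 pathway (52% of clearance) drops to 0.25× activity: 0.52 × 0.25 = 0.13.
Non-CYP routes (31%) are unchanged.
New clearance relative to baseline: 0.884 + 0.13 + 0.31 = 1.324.
Net systemic exposure ratio = 1 / 1.324 = 0.755.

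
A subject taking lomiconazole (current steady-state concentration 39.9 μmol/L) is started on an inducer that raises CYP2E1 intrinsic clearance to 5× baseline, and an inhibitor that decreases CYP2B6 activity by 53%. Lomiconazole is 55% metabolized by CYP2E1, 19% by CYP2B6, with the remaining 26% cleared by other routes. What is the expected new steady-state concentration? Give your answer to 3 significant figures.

The CYP2E1 pathway (55% of clearance) increases to 5× activity: 0.55 × 5 = 2.75.
The CYP2B6 pathway (19% of clearance) falls to 0.47× activity: 0.19 × 0.47 = 0.0893.
Non-CYP routes (26%) are unchanged.
New clearance relative to baseline: 2.75 + 0.0893 + 0.26 = 3.0993.
Dividing the baseline by the relative clearance: 39.9 / 3.0993 = 12.9 μmol/L.

12.9 μmol/L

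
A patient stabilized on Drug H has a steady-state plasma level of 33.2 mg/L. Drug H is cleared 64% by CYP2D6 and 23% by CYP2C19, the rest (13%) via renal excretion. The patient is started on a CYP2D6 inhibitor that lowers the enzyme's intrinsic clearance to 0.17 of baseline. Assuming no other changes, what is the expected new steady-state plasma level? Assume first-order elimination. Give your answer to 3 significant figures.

70.8 mg/L

The CYP2D6 pathway (64% of clearance) drops to 0.17× activity: 0.64 × 0.17 = 0.1088.
CYP2C19 (23%) and the residual 13% are unaffected.
Relative clearance = 0.1088 + 0.23 + 0.13 = 0.4688.
With dosing unchanged, steady-state plasma level scales as 1/CL: 33.2 / 0.4688 = 70.8 mg/L.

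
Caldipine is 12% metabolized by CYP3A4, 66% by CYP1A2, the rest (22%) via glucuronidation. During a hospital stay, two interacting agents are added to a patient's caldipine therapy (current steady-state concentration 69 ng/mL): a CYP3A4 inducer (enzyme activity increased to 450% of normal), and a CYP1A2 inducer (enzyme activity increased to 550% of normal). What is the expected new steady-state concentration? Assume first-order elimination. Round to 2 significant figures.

16 ng/mL

CYP3A4: 0.12 × 4.5 = 0.54
CYP1A2: 0.66 × 5.5 = 3.63
Other: 0.22 (unchanged)
CL_new/CL_old = 0.54 + 3.63 + 0.22 = 4.39.
New steady-state concentration = 69 / 4.39 = 16 ng/mL (concentration scales inversely with clearance).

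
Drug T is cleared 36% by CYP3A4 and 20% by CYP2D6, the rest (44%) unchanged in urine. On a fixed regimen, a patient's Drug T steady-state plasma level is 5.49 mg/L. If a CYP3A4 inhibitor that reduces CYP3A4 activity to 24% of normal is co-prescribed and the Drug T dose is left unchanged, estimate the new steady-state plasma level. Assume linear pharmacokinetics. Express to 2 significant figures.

7.6 mg/L

The CYP3A4 pathway (36% of clearance) drops to 0.24× activity: 0.36 × 0.24 = 0.0864.
CYP2D6 (20%) and the residual 44% are unaffected.
Relative clearance = 0.0864 + 0.2 + 0.44 = 0.7264.
With dosing unchanged, steady-state plasma level scales as 1/CL: 5.49 / 0.7264 = 7.6 mg/L.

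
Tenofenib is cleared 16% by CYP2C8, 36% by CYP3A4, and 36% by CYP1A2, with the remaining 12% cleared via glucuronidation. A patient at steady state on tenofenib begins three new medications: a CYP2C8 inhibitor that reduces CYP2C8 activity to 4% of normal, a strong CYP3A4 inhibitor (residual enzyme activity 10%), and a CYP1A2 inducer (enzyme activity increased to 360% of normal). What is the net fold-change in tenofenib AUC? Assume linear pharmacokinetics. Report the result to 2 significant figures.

0.69

The CYP2C8 pathway (16% of clearance) is reduced to 0.04× activity: 0.16 × 0.04 = 0.0064.
The CYP3A4 pathway (36% of clearance) is reduced to 0.1× activity: 0.36 × 0.1 = 0.036.
The CYP1A2 pathway (36% of clearance) increases to 3.6× activity: 0.36 × 3.6 = 1.296.
The remaining 12% of clearance is unaffected.
CL_new/CL_old = 0.0064 + 0.036 + 1.296 + 0.12 = 1.4584.
AUC ∝ 1/CL: fold-change = 1 / 1.4584 = 0.69.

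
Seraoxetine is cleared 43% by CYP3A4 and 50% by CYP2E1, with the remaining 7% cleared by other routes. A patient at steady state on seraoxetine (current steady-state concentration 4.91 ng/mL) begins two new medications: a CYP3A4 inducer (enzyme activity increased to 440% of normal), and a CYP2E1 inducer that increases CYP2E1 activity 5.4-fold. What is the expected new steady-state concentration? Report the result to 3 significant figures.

1.05 ng/mL

CYP3A4: 0.43 × 4.4 = 1.892
CYP2E1: 0.5 × 5.4 = 2.7
Other: 0.07 (unchanged)
CL_new/CL_old = 1.892 + 2.7 + 0.07 = 4.662.
New steady-state concentration = 4.91 / 4.662 = 1.05 ng/mL (concentration scales inversely with clearance).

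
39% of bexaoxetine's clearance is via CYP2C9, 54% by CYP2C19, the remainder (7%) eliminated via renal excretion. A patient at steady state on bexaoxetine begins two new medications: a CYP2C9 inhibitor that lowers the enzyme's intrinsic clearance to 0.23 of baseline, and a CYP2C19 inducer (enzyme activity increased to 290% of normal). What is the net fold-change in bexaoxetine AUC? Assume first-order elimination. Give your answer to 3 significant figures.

CYP2C9: 0.39 × 0.23 = 0.0897
CYP2C19: 0.54 × 2.9 = 1.566
Other: 0.07 (unchanged)
CL_new/CL_old = 0.0897 + 1.566 + 0.07 = 1.7257.
Net AUC ratio = 1 / 1.7257 = 0.579.

0.579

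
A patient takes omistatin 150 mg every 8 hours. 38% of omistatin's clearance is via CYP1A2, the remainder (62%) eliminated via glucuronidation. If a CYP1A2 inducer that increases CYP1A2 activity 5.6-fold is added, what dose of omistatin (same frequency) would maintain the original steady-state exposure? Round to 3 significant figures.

412 mg

The CYP1A2 pathway (38% of clearance) is boosted to 5.6× activity: 0.38 × 5.6 = 2.128.
Non-CYP routes (62%) are unchanged.
CL_new/CL_old = 2.128 + 0.62 = 2.748.
To maintain the same steady-state level, dose must scale with clearance: new dose = 150 × 2.748 = 412 mg.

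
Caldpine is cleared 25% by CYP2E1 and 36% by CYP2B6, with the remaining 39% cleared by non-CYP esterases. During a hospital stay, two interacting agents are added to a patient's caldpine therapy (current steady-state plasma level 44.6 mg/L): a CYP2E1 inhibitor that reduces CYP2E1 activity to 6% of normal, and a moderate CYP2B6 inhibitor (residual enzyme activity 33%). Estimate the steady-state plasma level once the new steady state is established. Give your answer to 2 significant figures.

85 mg/L

The CYP2E1 pathway (25% of clearance) drops to 0.06× activity: 0.25 × 0.06 = 0.015.
The CYP2B6 pathway (36% of clearance) drops to 0.33× activity: 0.36 × 0.33 = 0.1188.
The remaining 39% of clearance is unaffected.
CL_new/CL_old = 0.015 + 0.1188 + 0.39 = 0.5238.
Dividing the baseline by the relative clearance: 44.6 / 0.5238 = 85 mg/L.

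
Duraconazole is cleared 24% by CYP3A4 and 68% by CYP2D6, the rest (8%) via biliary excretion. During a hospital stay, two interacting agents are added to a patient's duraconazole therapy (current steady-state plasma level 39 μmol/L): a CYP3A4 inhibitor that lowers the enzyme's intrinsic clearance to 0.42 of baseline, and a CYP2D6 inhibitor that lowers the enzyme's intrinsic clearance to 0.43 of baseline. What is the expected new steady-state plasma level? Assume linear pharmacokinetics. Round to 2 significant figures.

CYP3A4: 0.24 × 0.42 = 0.1008
CYP2D6: 0.68 × 0.43 = 0.2924
Other: 0.08 (unchanged)
CL_new/CL_old = 0.1008 + 0.2924 + 0.08 = 0.4732.
Steady-state plasma level ∝ 1/CL: new value = 39 / 0.4732 = 82 μmol/L.

82 μmol/L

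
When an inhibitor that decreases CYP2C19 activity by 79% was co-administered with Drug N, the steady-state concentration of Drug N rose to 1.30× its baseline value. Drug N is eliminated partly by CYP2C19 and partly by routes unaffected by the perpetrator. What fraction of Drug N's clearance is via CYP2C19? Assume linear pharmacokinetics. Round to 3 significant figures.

0.292

Let fm be the CYP2C19 fraction. New clearance relative to baseline = fm × 0.21 + (1 − fm).
Steady-state concentration ratio = 1 / (new CL fraction), so new CL fraction = 1 / 1.30 = 0.7692.
fm × 0.21 + 1 − fm = 0.7692  ⇒  fm × (0.21 − 1) = −0.2308  ⇒  fm = 0.292.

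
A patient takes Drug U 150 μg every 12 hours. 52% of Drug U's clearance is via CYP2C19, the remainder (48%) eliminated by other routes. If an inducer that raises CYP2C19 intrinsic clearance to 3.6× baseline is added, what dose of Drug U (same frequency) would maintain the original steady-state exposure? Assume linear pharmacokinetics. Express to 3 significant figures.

353 μg

The CYP2C19 pathway (52% of clearance) is boosted to 3.6× activity: 0.52 × 3.6 = 1.872.
The remaining 48% of clearance is unaffected.
New clearance relative to baseline: 1.872 + 0.48 = 2.352.
Exposure is unchanged when dose changes in proportion to clearance. New dose = 150 μg × 2.352 = 353 μg.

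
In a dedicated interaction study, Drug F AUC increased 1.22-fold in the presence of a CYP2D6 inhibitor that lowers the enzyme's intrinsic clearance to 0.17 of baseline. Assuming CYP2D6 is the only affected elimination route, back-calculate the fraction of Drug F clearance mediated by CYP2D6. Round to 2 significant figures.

Let x = fm,CYP2D6. Because AUC ∝ 1/CL, relative clearance fell to 1/1.22 = 0.8197.
Only the CYP2D6 route changed, so 0.8197 = x·0.17 + (1 − x), giving x = 0.22.

0.22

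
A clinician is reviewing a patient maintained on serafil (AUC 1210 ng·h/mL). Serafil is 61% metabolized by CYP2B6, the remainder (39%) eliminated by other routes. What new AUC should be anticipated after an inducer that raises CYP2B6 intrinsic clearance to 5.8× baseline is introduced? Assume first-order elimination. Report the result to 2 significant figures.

3.1 × 10² ng·h/mL

The CYP2B6 pathway (61% of clearance) is boosted to 5.8× activity: 0.61 × 5.8 = 3.538.
Non-CYP routes (39%) are unchanged.
Relative clearance = 3.538 + 0.39 = 3.928.
AUC ∝ 1/CL, so new value = 1210 / 3.928 = 3.1 × 10² ng·h/mL.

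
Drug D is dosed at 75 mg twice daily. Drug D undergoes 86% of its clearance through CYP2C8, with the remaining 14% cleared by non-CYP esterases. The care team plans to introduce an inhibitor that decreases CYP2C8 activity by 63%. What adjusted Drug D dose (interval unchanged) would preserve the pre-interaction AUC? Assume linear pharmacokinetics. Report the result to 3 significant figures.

The CYP2C8 pathway (86% of clearance) drops to 0.37× activity: 0.86 × 0.37 = 0.3182.
The remaining 14% of clearance is unaffected.
Relative clearance = 0.3182 + 0.14 = 0.4582.
Exposure is unchanged when dose changes in proportion to clearance. New dose = 75 mg × 0.4582 = 34.4 mg.

34.4 mg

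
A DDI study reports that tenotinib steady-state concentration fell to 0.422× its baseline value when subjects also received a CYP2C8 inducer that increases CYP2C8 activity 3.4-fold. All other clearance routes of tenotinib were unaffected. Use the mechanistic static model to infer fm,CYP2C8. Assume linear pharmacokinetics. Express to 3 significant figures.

0.571

Call the CYP2C8 fraction fm. After the interaction, CL_new/CL_old = fm × 3.4 + (1 − fm).
Steady-state concentration ratio = 1 / (new CL fraction), so new CL fraction = 1 / 0.422 = 2.37.
fm × 3.4 + 1 − fm = 2.37  ⇒  fm × (3.4 − 1) = 1.37  ⇒  fm = 0.571.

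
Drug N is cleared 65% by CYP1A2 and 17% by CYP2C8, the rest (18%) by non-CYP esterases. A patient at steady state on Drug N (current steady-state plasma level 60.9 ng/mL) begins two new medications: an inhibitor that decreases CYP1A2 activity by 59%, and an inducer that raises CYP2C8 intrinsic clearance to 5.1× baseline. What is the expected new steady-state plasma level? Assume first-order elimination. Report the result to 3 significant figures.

46.4 ng/mL

CYP1A2: 0.65 × 0.41 = 0.2665
CYP2C8: 0.17 × 5.1 = 0.867
Other: 0.18 (unchanged)
CL_new/CL_old = 0.2665 + 0.867 + 0.18 = 1.3135.
Steady-state plasma level ∝ 1/CL: new value = 60.9 / 1.3135 = 46.4 ng/mL.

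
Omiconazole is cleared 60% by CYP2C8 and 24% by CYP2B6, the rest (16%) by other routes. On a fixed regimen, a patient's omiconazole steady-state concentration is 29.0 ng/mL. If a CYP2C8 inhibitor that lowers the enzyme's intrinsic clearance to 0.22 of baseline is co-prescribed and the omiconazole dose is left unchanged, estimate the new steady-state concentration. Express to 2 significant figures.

55 ng/mL

CYP2C8: 0.6 × 0.22 = 0.132
CYP2B6: 0.24 (unchanged)
Other: 0.16 (unchanged)
Relative clearance = 0.132 + 0.24 + 0.16 = 0.532.
With dosing unchanged, steady-state concentration scales as 1/CL: 29.0 / 0.532 = 55 ng/mL.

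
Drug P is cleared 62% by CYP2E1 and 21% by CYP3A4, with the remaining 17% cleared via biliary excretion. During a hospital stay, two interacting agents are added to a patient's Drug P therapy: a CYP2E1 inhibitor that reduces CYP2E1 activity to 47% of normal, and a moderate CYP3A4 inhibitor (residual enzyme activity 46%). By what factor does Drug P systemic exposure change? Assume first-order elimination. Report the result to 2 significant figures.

The CYP2E1 pathway (62% of clearance) drops to 0.47× activity: 0.62 × 0.47 = 0.2914.
The CYP3A4 pathway (21% of clearance) drops to 0.46× activity: 0.21 × 0.46 = 0.0966.
Non-CYP routes (17%) are unchanged.
New clearance relative to baseline: 0.2914 + 0.0966 + 0.17 = 0.558.
Systemic exposure ∝ 1/CL: fold-change = 1 / 0.558 = 1.8.

1.8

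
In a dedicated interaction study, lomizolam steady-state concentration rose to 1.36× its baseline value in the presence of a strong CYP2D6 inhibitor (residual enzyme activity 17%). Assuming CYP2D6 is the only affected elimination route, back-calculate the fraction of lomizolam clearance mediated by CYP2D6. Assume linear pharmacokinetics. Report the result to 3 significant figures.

0.319

Call the CYP2D6 fraction fm. After the interaction, CL_new/CL_old = fm × 0.17 + (1 − fm).
Steady-state concentration ratio = 1 / (new CL fraction), so new CL fraction = 1 / 1.36 = 0.7353.
fm × 0.17 + 1 − fm = 0.7353  ⇒  fm × (0.17 − 1) = −0.2647  ⇒  fm = 0.319.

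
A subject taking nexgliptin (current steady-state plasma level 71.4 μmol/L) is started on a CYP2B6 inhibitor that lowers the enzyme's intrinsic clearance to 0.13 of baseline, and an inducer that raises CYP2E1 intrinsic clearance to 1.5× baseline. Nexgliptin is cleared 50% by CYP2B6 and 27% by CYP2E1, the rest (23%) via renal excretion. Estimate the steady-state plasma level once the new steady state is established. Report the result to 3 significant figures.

The CYP2B6 pathway (50% of clearance) drops to 0.13× activity: 0.5 × 0.13 = 0.065.
The CYP2E1 pathway (27% of clearance) increases to 1.5× activity: 0.27 × 1.5 = 0.405.
The remaining 23% of clearance is unaffected.
Relative clearance = 0.065 + 0.405 + 0.23 = 0.7.
New steady-state plasma level = 71.4 / 0.7 = 102 μmol/L (concentration scales inversely with clearance).

102 μmol/L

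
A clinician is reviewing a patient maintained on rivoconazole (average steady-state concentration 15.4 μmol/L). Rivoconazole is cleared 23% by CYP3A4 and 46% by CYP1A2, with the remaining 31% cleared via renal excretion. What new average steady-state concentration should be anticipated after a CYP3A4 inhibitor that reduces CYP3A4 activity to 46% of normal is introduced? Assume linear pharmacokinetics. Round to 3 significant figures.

17.6 μmol/L

The CYP3A4 pathway (23% of clearance) falls to 0.46× activity: 0.23 × 0.46 = 0.1058.
CYP1A2 (46%) and the residual 31% are unaffected.
CL_new/CL_old = 0.1058 + 0.46 + 0.31 = 0.8758.
New average steady-state concentration = baseline ÷ relative clearance = 15.4 / 0.8758 = 17.6 μmol/L.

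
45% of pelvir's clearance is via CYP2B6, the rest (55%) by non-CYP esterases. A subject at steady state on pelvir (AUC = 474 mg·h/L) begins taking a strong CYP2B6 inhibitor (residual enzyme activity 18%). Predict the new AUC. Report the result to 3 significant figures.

CYP2B6: 0.45 × 0.18 = 0.081
Other: 0.55 (unchanged)
New clearance relative to baseline: 0.081 + 0.55 = 0.631.
New AUC = baseline ÷ relative clearance = 474 / 0.631 = 751 mg·h/L.

751 mg·h/L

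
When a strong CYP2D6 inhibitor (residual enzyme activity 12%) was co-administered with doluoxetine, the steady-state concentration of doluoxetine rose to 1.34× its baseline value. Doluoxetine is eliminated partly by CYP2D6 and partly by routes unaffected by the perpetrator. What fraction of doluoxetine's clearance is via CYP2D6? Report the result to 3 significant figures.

CL'/CL = 1 / 1.34 = 0.7463
0.12·fm + (1 − fm) = 0.7463
fm = (0.7463 − 1) / (0.12 − 1) = 0.288

0.288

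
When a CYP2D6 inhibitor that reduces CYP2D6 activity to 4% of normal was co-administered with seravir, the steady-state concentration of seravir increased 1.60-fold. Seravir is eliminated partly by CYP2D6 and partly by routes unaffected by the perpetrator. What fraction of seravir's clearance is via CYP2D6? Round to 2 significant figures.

Let fm be the CYP2D6 fraction. New clearance relative to baseline = fm × 0.04 + (1 − fm).
Steady-state concentration ratio = 1 / (new CL fraction), so new CL fraction = 1 / 1.60 = 0.625.
fm × 0.04 + 1 − fm = 0.625  ⇒  fm × (0.04 − 1) = −0.375  ⇒  fm = 0.39.

0.39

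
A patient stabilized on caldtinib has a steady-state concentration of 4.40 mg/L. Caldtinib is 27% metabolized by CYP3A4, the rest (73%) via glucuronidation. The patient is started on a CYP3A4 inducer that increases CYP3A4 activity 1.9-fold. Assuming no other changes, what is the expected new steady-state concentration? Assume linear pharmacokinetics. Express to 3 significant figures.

3.54 mg/L

The CYP3A4 pathway (27% of clearance) rises to 1.9× activity: 0.27 × 1.9 = 0.513.
Non-CYP routes (73%) are unchanged.
New clearance relative to baseline: 0.513 + 0.73 = 1.243.
With dosing unchanged, steady-state concentration scales as 1/CL: 4.40 / 1.243 = 3.54 mg/L.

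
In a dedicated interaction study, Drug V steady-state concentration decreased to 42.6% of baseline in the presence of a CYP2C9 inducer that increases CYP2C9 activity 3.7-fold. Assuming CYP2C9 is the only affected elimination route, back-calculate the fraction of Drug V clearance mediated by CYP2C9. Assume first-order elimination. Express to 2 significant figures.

Call the CYP2C9 fraction fm. After the interaction, CL_new/CL_old = fm × 3.7 + (1 − fm).
Steady-state concentration ratio = 1 / (new CL fraction), so new CL fraction = 1 / 0.426 = 2.347.
fm × 3.7 + 1 − fm = 2.347  ⇒  fm × (3.7 − 1) = 1.347  ⇒  fm = 0.50.

0.50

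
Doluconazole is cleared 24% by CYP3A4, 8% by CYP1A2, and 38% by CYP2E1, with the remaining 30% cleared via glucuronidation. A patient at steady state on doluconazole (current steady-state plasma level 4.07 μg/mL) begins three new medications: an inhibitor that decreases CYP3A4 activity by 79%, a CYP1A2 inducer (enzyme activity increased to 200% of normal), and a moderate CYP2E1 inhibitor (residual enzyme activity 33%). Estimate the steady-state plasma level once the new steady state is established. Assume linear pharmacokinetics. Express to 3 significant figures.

6.40 μg/mL

The CYP3A4 pathway (24% of clearance) is reduced to 0.21× activity: 0.24 × 0.21 = 0.0504.
The CYP1A2 pathway (8% of clearance) increases to 2× activity: 0.08 × 2 = 0.16.
The CYP2E1 pathway (38% of clearance) is reduced to 0.33× activity: 0.38 × 0.33 = 0.1254.
The remaining 30% of clearance is unaffected.
Relative clearance = 0.0504 + 0.16 + 0.1254 + 0.3 = 0.6358.
New steady-state plasma level = 4.07 / 0.6358 = 6.40 μg/mL (concentration scales inversely with clearance).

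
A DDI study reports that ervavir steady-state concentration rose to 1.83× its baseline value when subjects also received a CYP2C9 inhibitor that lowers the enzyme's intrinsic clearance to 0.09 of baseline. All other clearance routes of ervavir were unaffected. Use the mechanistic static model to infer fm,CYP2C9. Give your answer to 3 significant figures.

0.498

Let x = fm,CYP2C9. Because steady-state concentration ∝ 1/CL, relative clearance fell to 1/1.83 = 0.5464.
Only the CYP2C9 route changed, so 0.5464 = x·0.09 + (1 − x), giving x = 0.498.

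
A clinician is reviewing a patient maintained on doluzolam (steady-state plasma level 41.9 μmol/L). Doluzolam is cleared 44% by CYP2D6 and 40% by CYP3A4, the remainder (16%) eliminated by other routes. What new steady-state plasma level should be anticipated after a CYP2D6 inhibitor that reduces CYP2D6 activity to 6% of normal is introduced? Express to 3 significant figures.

The CYP2D6 pathway (44% of clearance) drops to 0.06× activity: 0.44 × 0.06 = 0.0264.
CYP3A4 (40%) and the residual 16% are unaffected.
New clearance relative to baseline: 0.0264 + 0.4 + 0.16 = 0.5864.
New steady-state plasma level = baseline ÷ relative clearance = 41.9 / 0.5864 = 71.5 μmol/L.

71.5 μmol/L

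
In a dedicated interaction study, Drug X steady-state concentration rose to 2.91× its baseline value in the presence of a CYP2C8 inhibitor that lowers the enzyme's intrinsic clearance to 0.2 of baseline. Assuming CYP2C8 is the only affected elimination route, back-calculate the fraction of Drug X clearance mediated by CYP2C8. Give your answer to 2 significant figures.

Let x = fm,CYP2C8. Because steady-state concentration ∝ 1/CL, relative clearance fell to 1/2.91 = 0.3436.
Only the CYP2C8 route changed, so 0.3436 = x·0.2 + (1 − x), giving x = 0.82.

0.82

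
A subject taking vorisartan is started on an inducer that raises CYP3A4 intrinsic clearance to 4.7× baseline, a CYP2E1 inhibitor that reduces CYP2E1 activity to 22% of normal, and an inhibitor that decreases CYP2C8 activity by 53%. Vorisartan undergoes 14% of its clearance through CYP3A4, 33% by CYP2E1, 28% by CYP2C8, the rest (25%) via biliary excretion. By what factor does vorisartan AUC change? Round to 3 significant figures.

The CYP3A4 pathway (14% of clearance) increases to 4.7× activity: 0.14 × 4.7 = 0.658.
The CYP2E1 pathway (33% of clearance) falls to 0.22× activity: 0.33 × 0.22 = 0.0726.
The CYP2C8 pathway (28% of clearance) falls to 0.47× activity: 0.28 × 0.47 = 0.1316.
The remaining 25% of clearance is unaffected.
Relative clearance = 0.658 + 0.0726 + 0.1316 + 0.25 = 1.1122.
Net AUC ratio = 1 / 1.1122 = 0.899.

0.899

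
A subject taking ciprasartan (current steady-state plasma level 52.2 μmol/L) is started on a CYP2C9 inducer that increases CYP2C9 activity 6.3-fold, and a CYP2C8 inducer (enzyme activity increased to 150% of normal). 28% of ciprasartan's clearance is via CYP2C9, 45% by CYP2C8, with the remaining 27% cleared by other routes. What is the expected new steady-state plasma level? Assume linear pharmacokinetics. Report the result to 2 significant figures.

19 μmol/L

The CYP2C9 pathway (28% of clearance) increases to 6.3× activity: 0.28 × 6.3 = 1.764.
The CYP2C8 pathway (45% of clearance) is boosted to 1.5× activity: 0.45 × 1.5 = 0.675.
Non-CYP routes (27%) are unchanged.
CL_new/CL_old = 1.764 + 0.675 + 0.27 = 2.709.
New steady-state plasma level = 52.2 / 2.709 = 19 μmol/L (concentration scales inversely with clearance).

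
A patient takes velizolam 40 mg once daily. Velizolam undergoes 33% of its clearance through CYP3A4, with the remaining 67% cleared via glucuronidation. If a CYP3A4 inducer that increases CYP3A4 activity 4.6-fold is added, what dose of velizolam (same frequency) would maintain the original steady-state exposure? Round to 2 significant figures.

The CYP3A4 pathway (33% of clearance) increases to 4.6× activity: 0.33 × 4.6 = 1.518.
The remaining 67% of clearance is unaffected.
Relative clearance = 1.518 + 0.67 = 2.188.
Exposure is unchanged when dose changes in proportion to clearance. New dose = 40 mg × 2.188 = 88 mg.

88 mg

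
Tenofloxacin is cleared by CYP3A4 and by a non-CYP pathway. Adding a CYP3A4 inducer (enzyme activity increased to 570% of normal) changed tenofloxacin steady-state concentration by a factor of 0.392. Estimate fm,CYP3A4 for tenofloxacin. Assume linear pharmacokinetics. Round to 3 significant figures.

CL'/CL = 1 / 0.392 = 2.551
5.7·fm + (1 − fm) = 2.551
fm = (2.551 − 1) / (5.7 − 1) = 0.330

0.330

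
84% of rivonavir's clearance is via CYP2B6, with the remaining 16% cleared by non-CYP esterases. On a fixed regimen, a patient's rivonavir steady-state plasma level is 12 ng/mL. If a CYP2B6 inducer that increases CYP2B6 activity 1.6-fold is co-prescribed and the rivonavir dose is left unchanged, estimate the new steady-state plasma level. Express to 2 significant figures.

The CYP2B6 pathway (84% of clearance) rises to 1.6× activity: 0.84 × 1.6 = 1.344.
The remaining 16% of clearance is unaffected.
CL_new/CL_old = 1.344 + 0.16 = 1.504.
New steady-state plasma level = baseline ÷ relative clearance = 12 / 1.504 = 8.0 ng/mL.

8.0 ng/mL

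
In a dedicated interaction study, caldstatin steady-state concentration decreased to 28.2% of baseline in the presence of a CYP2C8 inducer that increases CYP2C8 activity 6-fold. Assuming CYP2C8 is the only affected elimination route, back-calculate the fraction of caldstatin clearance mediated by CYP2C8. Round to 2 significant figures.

CL'/CL = 1 / 0.282 = 3.546
6·fm + (1 − fm) = 3.546
fm = (3.546 − 1) / (6 − 1) = 0.51

0.51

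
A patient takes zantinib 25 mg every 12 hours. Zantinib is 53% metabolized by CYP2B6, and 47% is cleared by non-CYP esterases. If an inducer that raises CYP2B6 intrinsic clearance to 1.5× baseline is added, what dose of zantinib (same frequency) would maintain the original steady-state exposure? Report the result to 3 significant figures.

CYP2B6: 0.53 × 1.5 = 0.795
Other: 0.47 (unchanged)
Relative clearance = 0.795 + 0.47 = 1.265.
Exposure is unchanged when dose changes in proportion to clearance. New dose = 25 mg × 1.265 = 31.6 mg.

31.6 mg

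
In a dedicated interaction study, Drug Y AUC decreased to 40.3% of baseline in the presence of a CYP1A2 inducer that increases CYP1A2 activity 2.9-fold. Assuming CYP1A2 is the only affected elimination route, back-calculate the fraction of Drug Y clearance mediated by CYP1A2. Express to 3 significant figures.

Call the CYP1A2 fraction fm. After the interaction, CL_new/CL_old = fm × 2.9 + (1 − fm).
AUC ratio = 1 / (new CL fraction), so new CL fraction = 1 / 0.403 = 2.481.
fm × 2.9 + 1 − fm = 2.481  ⇒  fm × (2.9 − 1) = 1.481  ⇒  fm = 0.780.

0.780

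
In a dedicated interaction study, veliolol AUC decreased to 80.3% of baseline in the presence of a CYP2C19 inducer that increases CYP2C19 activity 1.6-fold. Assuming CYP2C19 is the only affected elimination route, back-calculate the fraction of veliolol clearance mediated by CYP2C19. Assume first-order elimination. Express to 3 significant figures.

Write x for the fraction cleared via CYP2C19. The observed AUC change means clearance rose to 1/0.803 = 1.245 of baseline.
Setting x·1.6 + (1 − x) = 1.245 and solving: x = (1.245 − 1)/(1.6 − 1) = 0.409.

0.409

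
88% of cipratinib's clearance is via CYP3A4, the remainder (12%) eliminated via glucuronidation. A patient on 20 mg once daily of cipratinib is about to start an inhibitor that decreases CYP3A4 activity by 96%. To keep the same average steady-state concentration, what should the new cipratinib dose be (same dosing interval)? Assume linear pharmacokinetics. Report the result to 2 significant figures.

3.1 mg

The CYP3A4 pathway (88% of clearance) drops to 0.04× activity: 0.88 × 0.04 = 0.0352.
The remaining 12% of clearance is unaffected.
New clearance relative to baseline: 0.0352 + 0.12 = 0.1552.
Css,avg = (dose rate)/CL, so holding Css fixed requires dose ∝ CL: 20 × 0.1552 = 3.1 mg.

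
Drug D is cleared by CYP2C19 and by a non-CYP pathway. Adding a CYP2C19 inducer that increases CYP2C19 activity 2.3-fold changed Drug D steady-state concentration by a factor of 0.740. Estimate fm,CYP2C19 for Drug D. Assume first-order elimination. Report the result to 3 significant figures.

CL'/CL = 1 / 0.740 = 1.351
2.3·fm + (1 − fm) = 1.351
fm = (1.351 − 1) / (2.3 − 1) = 0.270

0.270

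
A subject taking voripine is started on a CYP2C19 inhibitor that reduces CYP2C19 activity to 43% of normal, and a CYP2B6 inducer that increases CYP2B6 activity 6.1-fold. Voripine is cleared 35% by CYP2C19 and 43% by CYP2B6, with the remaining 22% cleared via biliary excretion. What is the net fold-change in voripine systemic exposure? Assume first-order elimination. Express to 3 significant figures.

The CYP2C19 pathway (35% of clearance) is reduced to 0.43× activity: 0.35 × 0.43 = 0.1505.
The CYP2B6 pathway (43% of clearance) is boosted to 6.1× activity: 0.43 × 6.1 = 2.623.
The remaining 22% of clearance is unaffected.
CL_new/CL_old = 0.1505 + 2.623 + 0.22 = 2.9935.
Systemic exposure ∝ 1/CL: fold-change = 1 / 2.9935 = 0.334.

0.334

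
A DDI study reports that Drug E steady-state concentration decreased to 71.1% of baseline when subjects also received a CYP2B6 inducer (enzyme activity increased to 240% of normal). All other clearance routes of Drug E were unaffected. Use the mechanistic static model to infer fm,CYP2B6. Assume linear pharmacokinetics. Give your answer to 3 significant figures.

Write x for the fraction cleared via CYP2B6. The observed steady-state concentration change means clearance rose to 1/0.711 = 1.406 of baseline.
Setting x·2.4 + (1 − x) = 1.406 and solving: x = (1.406 − 1)/(2.4 − 1) = 0.290.

0.290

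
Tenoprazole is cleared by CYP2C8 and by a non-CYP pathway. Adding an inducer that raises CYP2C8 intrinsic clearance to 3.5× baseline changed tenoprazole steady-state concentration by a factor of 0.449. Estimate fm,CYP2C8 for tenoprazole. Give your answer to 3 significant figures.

0.491

CL'/CL = 1 / 0.449 = 2.227
3.5·fm + (1 − fm) = 2.227
fm = (2.227 − 1) / (3.5 − 1) = 0.491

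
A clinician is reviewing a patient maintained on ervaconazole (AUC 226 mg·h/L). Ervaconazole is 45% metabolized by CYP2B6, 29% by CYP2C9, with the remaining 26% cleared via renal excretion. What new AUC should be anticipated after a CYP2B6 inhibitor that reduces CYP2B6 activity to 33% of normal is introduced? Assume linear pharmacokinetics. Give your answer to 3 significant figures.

The CYP2B6 pathway (45% of clearance) drops to 0.33× activity: 0.45 × 0.33 = 0.1485.
CYP2C9 (29%) and the residual 26% are unaffected.
CL_new/CL_old = 0.1485 + 0.29 + 0.26 = 0.6985.
New AUC = baseline ÷ relative clearance = 226 / 0.6985 = 324 mg·h/L.

324 mg·h/L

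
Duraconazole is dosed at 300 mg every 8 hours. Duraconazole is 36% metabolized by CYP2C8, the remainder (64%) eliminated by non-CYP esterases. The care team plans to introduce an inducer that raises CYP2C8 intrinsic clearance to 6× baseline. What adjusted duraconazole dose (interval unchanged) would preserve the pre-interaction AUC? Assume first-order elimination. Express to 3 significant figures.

The CYP2C8 pathway (36% of clearance) is boosted to 6× activity: 0.36 × 6 = 2.16.
The remaining 64% of clearance is unaffected.
Relative clearance = 2.16 + 0.64 = 2.8.
Css,avg = (dose rate)/CL, so holding Css fixed requires dose ∝ CL: 300 × 2.8 = 840 mg.

840 mg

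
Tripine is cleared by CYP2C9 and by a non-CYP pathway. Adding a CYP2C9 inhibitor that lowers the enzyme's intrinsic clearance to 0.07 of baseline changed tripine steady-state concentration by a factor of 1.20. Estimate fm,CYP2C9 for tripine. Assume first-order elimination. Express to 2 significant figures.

0.18

CL'/CL = 1 / 1.20 = 0.8333
0.07·fm + (1 − fm) = 0.8333
fm = (0.8333 − 1) / (0.07 − 1) = 0.18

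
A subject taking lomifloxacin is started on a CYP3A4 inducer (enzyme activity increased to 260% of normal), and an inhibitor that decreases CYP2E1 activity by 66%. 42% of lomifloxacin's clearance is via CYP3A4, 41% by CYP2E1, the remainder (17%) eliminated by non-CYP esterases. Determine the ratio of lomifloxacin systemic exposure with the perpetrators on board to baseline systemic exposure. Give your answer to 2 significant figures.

The CYP3A4 pathway (42% of clearance) rises to 2.6× activity: 0.42 × 2.6 = 1.092.
The CYP2E1 pathway (41% of clearance) falls to 0.34× activity: 0.41 × 0.34 = 0.1394.
The remaining 17% of clearance is unaffected.
CL_new/CL_old = 1.092 + 0.1394 + 0.17 = 1.4014.
Because systemic exposure varies inversely with clearance, the combined effect is 1 / 1.4014 = 0.71.

0.71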